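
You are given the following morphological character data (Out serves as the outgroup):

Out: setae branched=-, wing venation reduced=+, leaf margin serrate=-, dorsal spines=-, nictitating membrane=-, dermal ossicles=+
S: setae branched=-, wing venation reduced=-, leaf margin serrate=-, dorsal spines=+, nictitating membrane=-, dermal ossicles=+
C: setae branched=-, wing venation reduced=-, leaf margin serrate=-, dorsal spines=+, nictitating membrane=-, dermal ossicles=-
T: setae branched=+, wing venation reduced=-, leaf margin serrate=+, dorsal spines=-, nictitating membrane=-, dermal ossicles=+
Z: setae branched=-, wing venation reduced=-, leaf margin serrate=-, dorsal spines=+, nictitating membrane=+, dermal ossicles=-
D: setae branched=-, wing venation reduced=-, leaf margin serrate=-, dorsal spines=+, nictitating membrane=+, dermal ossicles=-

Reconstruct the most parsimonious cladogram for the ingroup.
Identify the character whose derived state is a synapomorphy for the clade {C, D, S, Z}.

dorsal spines

Character polarity is set by the outgroup: the derived state is whichever differs from the outgroup's state, so for wing venation reduced, dermal ossicles the derived state is '-', and for the remaining characters it is '+'.
setae branched: derived state '+' in T only — an autapomorphy, so it tells us nothing about relationships among taxa.
All ingroup taxa share the derived state '-' for wing venation reduced; it defines the ingroup but does not resolve relationships within it.
leaf margin serrate: derived state '+' in T only — an autapomorphy, so it tells us nothing about relationships among taxa.
Only C, D, S, and Z show the derived state '+' for dorsal spines, supporting them as a clade.
nictitating membrane (derived state '+') is shared by D and Z — a synapomorphy uniting that clade.
Only C, D, and Z show the derived state '-' for dermal ossicles, supporting them as a clade.
Most parsimonious ingroup topology: ((S,(C,(Z,D))),T).
The clade {C, D, S, Z} is supported by dorsal spines: its derived state '+' occurs in exactly those taxa and in no other taxon (including the outgroup).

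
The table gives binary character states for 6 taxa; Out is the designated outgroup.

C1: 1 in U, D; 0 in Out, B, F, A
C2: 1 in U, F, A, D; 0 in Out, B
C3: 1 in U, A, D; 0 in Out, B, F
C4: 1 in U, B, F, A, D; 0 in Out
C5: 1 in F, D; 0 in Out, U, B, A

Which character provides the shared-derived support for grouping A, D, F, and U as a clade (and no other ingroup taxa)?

C2

The outgroup has state '0' for every character, so '1' is the derived state throughout.
C1 (derived state '1') is shared by D and U — a synapomorphy uniting that clade.
Only A, D, F, and U show the derived state '1' for C2, supporting them as a clade.
Only A, D, and U show the derived state '1' for C3, supporting them as a clade.
All ingroup taxa share the derived state '1' for C4; it defines the ingroup but does not resolve relationships within it.
C5 (state '1') occurs in D and F but conflicts with the nesting implied by the other characters — most parsimoniously interpreted as homoplasy.
Most parsimonious ingroup topology: ((((U,D),A),F),B).
The clade {A, D, F, U} is supported by C2: its derived state '1' occurs in exactly those taxa and in no other taxon (including the outgroup).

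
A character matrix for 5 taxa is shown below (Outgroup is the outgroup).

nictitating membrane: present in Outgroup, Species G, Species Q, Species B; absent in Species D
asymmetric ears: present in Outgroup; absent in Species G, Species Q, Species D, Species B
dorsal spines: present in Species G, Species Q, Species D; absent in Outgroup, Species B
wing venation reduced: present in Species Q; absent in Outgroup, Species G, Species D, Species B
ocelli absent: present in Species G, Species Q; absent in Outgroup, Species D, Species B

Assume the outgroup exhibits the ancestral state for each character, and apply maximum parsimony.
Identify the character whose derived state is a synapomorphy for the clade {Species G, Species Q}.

ocelli absent

Character polarity is set by the outgroup: the derived state is whichever differs from the outgroup's state, so for nictitating membrane, asymmetric ears the derived state is 'absent', and for the remaining characters it is 'present'.
nictitating membrane: derived state 'absent' in Species D only — an autapomorphy, so it tells us nothing about relationships among taxa.
asymmetric ears (derived state 'absent') is shared by all ingroup taxa — unites the whole ingroup.
dorsal spines: derived state 'present' in Species D, Species G, and Species Q only — synapomorphy for {Species D, Species G, Species Q}.
wing venation reduced: derived state 'present' in Species Q only — an autapomorphy, so it tells us nothing about relationships among taxa.
ocelli absent: derived state 'present' in Species G and Species Q only — synapomorphy for {Species G, Species Q}.
Most parsimonious ingroup topology: (((Species G,Species Q),Species D),Species B).
The clade {Species G, Species Q} is supported by ocelli absent: its derived state 'present' occurs in exactly those taxa and in no other taxon (including the outgroup).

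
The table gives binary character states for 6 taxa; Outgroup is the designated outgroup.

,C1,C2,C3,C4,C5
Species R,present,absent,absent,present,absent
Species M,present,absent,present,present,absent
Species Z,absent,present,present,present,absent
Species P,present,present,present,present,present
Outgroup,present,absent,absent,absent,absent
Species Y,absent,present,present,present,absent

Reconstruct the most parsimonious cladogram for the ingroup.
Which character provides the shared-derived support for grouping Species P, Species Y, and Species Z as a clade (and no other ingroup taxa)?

C2

Character polarity is set by the outgroup: the derived state is whichever differs from the outgroup's state, so for C1 the derived state is 'absent', and for the remaining characters it is 'present'.
C1 (derived state 'absent') is shared by Species Y and Species Z — a synapomorphy uniting that clade.
C2: derived state 'present' in Species P, Species Y, and Species Z only — synapomorphy for {Species P, Species Y, Species Z}.
C3 (derived state 'present') is shared by Species M, Species P, Species Y, and Species Z — a synapomorphy uniting that clade.
C4 (derived state 'present') is shared by all ingroup taxa — unites the whole ingroup.
C5 (derived state 'present') is unique to Species P (autapomorphy; uninformative for grouping).
Most parsimonious ingroup topology: ((((Species Y,Species Z),Species P),Species M),Species R).
The clade {Species P, Species Y, Species Z} is supported by C2: its derived state 'present' occurs in exactly those taxa and in no other taxon (including the outgroup).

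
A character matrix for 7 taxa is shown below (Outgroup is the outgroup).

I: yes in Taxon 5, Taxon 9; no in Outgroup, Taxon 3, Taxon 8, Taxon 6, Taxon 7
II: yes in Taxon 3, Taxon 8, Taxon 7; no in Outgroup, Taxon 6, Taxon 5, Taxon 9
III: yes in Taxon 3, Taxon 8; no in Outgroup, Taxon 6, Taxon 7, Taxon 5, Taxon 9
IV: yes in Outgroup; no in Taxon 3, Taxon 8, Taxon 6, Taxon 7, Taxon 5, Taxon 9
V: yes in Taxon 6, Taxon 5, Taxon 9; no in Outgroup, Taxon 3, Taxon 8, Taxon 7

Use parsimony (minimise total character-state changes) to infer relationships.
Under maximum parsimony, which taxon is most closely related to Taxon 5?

Character polarity is set by the outgroup: the derived state is whichever differs from the outgroup's state, so for IV the derived state is 'no', and for the remaining characters it is 'yes'.
Only Taxon 5 and Taxon 9 show the derived state 'yes' for I, supporting them as a clade.
Only Taxon 3, Taxon 7, and Taxon 8 show the derived state 'yes' for II, supporting them as a clade.
III: derived state 'yes' in Taxon 3 and Taxon 8 only — synapomorphy for {Taxon 3, Taxon 8}.
All ingroup taxa share the derived state 'no' for IV; it defines the ingroup but does not resolve relationships within it.
V: derived state 'yes' in Taxon 5, Taxon 6, and Taxon 9 only — synapomorphy for {Taxon 5, Taxon 6, Taxon 9}.
Most parsimonious ingroup topology: (((Taxon 3,Taxon 8),Taxon 7),(Taxon 6,(Taxon 5,Taxon 9))).
Taxon 5 and Taxon 9 form a cherry on this tree, so they are sister taxa.

Taxon 9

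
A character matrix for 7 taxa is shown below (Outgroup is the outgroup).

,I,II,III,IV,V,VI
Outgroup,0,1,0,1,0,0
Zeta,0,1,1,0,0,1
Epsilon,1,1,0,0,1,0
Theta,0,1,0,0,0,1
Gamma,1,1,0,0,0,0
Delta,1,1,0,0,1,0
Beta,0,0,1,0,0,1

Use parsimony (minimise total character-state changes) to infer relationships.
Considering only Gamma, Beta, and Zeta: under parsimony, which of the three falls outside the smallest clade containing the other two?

Character polarity is set by the outgroup: the derived state is whichever differs from the outgroup's state, so for II, IV the derived state is '0', and for the remaining characters it is '1'.
I (derived state '1') is shared by Delta, Epsilon, and Gamma — a synapomorphy uniting that clade.
II (derived state '0') is unique to Beta (autapomorphy; uninformative for grouping).
Only Beta and Zeta show the derived state '1' for III, supporting them as a clade.
All ingroup taxa share the derived state '0' for IV; it defines the ingroup but does not resolve relationships within it.
V: derived state '1' in Delta and Epsilon only — synapomorphy for {Delta, Epsilon}.
VI (derived state '1') is shared by Beta, Theta, and Zeta — a synapomorphy uniting that clade.
Most parsimonious ingroup topology: (((Zeta,Beta),Theta),((Epsilon,Delta),Gamma)).
Beta and Zeta share a more recent common ancestor with each other than either does with Gamma, so Gamma is the least closely related of the three.

Gamma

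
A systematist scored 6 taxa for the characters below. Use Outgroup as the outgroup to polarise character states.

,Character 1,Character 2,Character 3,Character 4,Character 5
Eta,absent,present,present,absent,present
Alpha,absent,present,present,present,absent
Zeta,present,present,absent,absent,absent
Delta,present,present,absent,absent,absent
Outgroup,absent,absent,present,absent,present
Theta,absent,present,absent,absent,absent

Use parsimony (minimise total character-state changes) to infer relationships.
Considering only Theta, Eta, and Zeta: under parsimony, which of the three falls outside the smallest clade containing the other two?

Eta

Character polarity is set by the outgroup: the derived state is whichever differs from the outgroup's state, so for Character 3, Character 5 the derived state is 'absent', and for the remaining characters it is 'present'.
Character 1: derived state 'present' in Delta and Zeta only — synapomorphy for {Delta, Zeta}.
All ingroup taxa share the derived state 'present' for Character 2; it defines the ingroup but does not resolve relationships within it.
Only Delta, Theta, and Zeta show the derived state 'absent' for Character 3, supporting them as a clade.
Character 4: derived state 'present' in Alpha only — an autapomorphy, so it tells us nothing about relationships among taxa.
Character 5: derived state 'absent' in Alpha, Delta, Theta, and Zeta only — synapomorphy for {Alpha, Delta, Theta, Zeta}.
Most parsimonious ingroup topology: (Eta,(((Zeta,Delta),Theta),Alpha)).
Zeta and Theta share a more recent common ancestor with each other than either does with Eta, so Eta is the least closely related of the three.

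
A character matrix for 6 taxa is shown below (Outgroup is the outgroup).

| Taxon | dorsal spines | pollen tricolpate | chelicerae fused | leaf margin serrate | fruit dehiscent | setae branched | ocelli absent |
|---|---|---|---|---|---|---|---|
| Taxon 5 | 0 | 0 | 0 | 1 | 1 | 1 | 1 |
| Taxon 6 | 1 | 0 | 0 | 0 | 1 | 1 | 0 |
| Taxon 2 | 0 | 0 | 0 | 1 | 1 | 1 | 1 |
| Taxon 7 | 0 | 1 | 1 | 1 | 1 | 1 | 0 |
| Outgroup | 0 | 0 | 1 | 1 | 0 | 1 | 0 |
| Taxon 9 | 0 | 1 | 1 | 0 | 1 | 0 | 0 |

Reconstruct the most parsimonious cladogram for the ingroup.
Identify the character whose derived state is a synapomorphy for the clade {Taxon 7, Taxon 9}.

Character polarity is set by the outgroup: the derived state is whichever differs from the outgroup's state, so for chelicerae fused, leaf margin serrate, setae branched the derived state is '0', and for the remaining characters it is '1'.
dorsal spines: derived state '1' in Taxon 6 only — an autapomorphy, so it tells us nothing about relationships among taxa.
pollen tricolpate (derived state '1') is shared by Taxon 7 and Taxon 9 — a synapomorphy uniting that clade.
chelicerae fused (derived state '0') is shared by Taxon 2, Taxon 5, and Taxon 6 — a synapomorphy uniting that clade.
leaf margin serrate (state '0') occurs in Taxon 6 and Taxon 9 but conflicts with the nesting implied by the other characters — most parsimoniously interpreted as homoplasy.
All ingroup taxa share the derived state '1' for fruit dehiscent; it defines the ingroup but does not resolve relationships within it.
setae branched: derived state '0' in Taxon 9 only — an autapomorphy, so it tells us nothing about relationships among taxa.
ocelli absent (derived state '1') is shared by Taxon 2 and Taxon 5 — a synapomorphy uniting that clade.
Most parsimonious ingroup topology: ((Taxon 9,Taxon 7),((Taxon 5,Taxon 2),Taxon 6)).
The clade {Taxon 7, Taxon 9} is supported by pollen tricolpate: its derived state '1' occurs in exactly those taxa and in no other taxon (including the outgroup).

pollen tricolpate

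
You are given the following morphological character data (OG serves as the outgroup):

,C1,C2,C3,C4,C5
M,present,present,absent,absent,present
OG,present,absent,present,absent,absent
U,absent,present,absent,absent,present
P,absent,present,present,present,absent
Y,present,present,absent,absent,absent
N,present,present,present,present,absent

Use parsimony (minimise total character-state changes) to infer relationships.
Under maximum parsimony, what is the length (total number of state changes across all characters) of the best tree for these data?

6

Character polarity is set by the outgroup: the derived state is whichever differs from the outgroup's state, so for C1, C3 the derived state is 'absent', and for the remaining characters it is 'present'.
C1 (state 'absent') occurs in P and U but conflicts with the nesting implied by the other characters — most parsimoniously interpreted as homoplasy.
All ingroup taxa share the derived state 'present' for C2; it defines the ingroup but does not resolve relationships within it.
C3: derived state 'absent' in M, U, and Y only — synapomorphy for {M, U, Y}.
Only N and P show the derived state 'present' for C4, supporting them as a clade.
C5: derived state 'present' in M and U only — synapomorphy for {M, U}.
Most parsimonious ingroup topology: (((U,M),Y),(P,N)).
Changes per character on this tree: C1: 2; C2: 1; C3: 1; C4: 1; C5: 1.
Total = 6.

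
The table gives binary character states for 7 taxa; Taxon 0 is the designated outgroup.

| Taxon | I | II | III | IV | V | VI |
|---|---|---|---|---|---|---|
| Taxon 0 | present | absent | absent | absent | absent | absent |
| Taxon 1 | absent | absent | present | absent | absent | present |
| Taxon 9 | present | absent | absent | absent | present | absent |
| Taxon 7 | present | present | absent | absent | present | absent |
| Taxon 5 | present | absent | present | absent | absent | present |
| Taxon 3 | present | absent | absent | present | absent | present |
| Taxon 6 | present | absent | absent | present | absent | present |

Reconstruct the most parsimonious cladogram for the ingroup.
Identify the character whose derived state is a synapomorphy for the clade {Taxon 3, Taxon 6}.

IV

Character polarity is set by the outgroup: the derived state is whichever differs from the outgroup's state, so for I the derived state is 'absent', and for the remaining characters it is 'present'.
I (derived state 'absent') is unique to Taxon 1 (autapomorphy; uninformative for grouping).
II (derived state 'present') is unique to Taxon 7 (autapomorphy; uninformative for grouping).
III (derived state 'present') is shared by Taxon 1 and Taxon 5 — a synapomorphy uniting that clade.
Only Taxon 3 and Taxon 6 show the derived state 'present' for IV, supporting them as a clade.
V (derived state 'present') is shared by Taxon 7 and Taxon 9 — a synapomorphy uniting that clade.
VI: derived state 'present' in Taxon 1, Taxon 3, Taxon 5, and Taxon 6 only — synapomorphy for {Taxon 1, Taxon 3, Taxon 5, Taxon 6}.
Most parsimonious ingroup topology: (((Taxon 1,Taxon 5),(Taxon 3,Taxon 6)),(Taxon 9,Taxon 7)).
The clade {Taxon 3, Taxon 6} is supported by IV: its derived state 'present' occurs in exactly those taxa and in no other taxon (including the outgroup).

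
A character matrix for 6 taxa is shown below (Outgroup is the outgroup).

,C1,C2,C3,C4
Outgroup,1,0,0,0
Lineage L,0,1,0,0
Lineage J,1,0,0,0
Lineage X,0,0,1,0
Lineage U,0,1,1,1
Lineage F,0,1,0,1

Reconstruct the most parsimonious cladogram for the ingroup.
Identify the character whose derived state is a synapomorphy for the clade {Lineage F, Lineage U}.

Character polarity is set by the outgroup: the derived state is whichever differs from the outgroup's state, so for C1 the derived state is '0', and for the remaining characters it is '1'.
C1 (derived state '0') is shared by Lineage F, Lineage L, Lineage U, and Lineage X — a synapomorphy uniting that clade.
Only Lineage F, Lineage L, and Lineage U show the derived state '1' for C2, supporting them as a clade.
C3 (state '1') occurs in Lineage U and Lineage X but conflicts with the nesting implied by the other characters — most parsimoniously interpreted as homoplasy.
C4 (derived state '1') is shared by Lineage F and Lineage U — a synapomorphy uniting that clade.
Most parsimonious ingroup topology: (((Lineage L,(Lineage U,Lineage F)),Lineage X),Lineage J).
The clade {Lineage F, Lineage U} is supported by C4: its derived state '1' occurs in exactly those taxa and in no other taxon (including the outgroup).

C4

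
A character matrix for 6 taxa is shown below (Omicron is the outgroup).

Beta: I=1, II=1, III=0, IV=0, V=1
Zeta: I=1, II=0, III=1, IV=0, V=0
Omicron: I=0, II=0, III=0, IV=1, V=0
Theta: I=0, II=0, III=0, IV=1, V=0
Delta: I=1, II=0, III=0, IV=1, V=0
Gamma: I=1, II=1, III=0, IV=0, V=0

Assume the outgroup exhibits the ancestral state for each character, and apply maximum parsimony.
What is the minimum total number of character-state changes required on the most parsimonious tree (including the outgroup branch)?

5

Character polarity is set by the outgroup: the derived state is whichever differs from the outgroup's state, so for IV the derived state is '0', and for the remaining characters it is '1'.
Only Beta, Delta, Gamma, and Zeta show the derived state '1' for I, supporting them as a clade.
II (derived state '1') is shared by Beta and Gamma — a synapomorphy uniting that clade.
III: derived state '1' in Zeta only — an autapomorphy, so it tells us nothing about relationships among taxa.
IV (derived state '0') is shared by Beta, Gamma, and Zeta — a synapomorphy uniting that clade.
V (derived state '1') is unique to Beta (autapomorphy; uninformative for grouping).
Most parsimonious ingroup topology: ((((Beta,Gamma),Zeta),Delta),Theta).
Changes per character on this tree: I: 1; II: 1; III: 1; IV: 1; V: 1.
Total = 5.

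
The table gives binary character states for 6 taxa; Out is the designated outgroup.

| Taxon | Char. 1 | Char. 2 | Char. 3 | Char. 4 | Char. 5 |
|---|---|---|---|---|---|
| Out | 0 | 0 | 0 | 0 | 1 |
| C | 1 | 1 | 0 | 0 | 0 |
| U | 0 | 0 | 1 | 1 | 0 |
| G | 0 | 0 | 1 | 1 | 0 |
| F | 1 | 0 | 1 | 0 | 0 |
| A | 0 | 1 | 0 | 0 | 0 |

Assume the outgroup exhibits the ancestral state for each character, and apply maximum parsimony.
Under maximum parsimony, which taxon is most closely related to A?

C

Character polarity is set by the outgroup: the derived state is whichever differs from the outgroup's state, so for Char. 5 the derived state is '0', and for the remaining characters it is '1'.
Char. 1 groups C and F, which is incompatible with the clades supported by the remaining characters; treating it as convergent (homoplasy) costs fewer steps than any alternative tree.
Char. 2 (derived state '1') is shared by A and C — a synapomorphy uniting that clade.
Only F, G, and U show the derived state '1' for Char. 3, supporting them as a clade.
Char. 4 (derived state '1') is shared by G and U — a synapomorphy uniting that clade.
Char. 5 (derived state '0') is shared by all ingroup taxa — unites the whole ingroup.
Most parsimonious ingroup topology: ((C,A),((U,G),F)).
A and C form a cherry on this tree, so they are sister taxa.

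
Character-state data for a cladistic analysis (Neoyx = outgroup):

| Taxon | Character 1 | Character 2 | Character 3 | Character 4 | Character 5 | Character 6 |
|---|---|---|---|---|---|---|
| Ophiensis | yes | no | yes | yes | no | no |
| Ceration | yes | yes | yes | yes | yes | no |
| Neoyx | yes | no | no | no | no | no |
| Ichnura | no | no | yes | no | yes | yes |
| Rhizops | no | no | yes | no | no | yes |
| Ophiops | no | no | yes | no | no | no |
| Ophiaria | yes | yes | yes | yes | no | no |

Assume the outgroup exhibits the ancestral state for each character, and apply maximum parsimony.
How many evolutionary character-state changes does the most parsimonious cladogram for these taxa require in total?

7

Character polarity is set by the outgroup: the derived state is whichever differs from the outgroup's state, so for Character 1 the derived state is 'no', and for the remaining characters it is 'yes'.
Only Ichnura, Ophiops, and Rhizops show the derived state 'no' for Character 1, supporting them as a clade.
Character 2: derived state 'yes' in Ceration and Ophiaria only — synapomorphy for {Ceration, Ophiaria}.
Character 3 (derived state 'yes') is shared by all ingroup taxa — unites the whole ingroup.
Only Ceration, Ophiaria, and Ophiensis show the derived state 'yes' for Character 4, supporting them as a clade.
Character 5 (state 'yes') occurs in Ceration and Ichnura but conflicts with the nesting implied by the other characters — most parsimoniously interpreted as homoplasy.
Only Ichnura and Rhizops show the derived state 'yes' for Character 6, supporting them as a clade.
Most parsimonious ingroup topology: (((Ophiaria,Ceration),Ophiensis),(Ophiops,(Ichnura,Rhizops))).
Changes per character on this tree: Character 1: 1; Character 2: 1; Character 3: 1; Character 4: 1; Character 5: 2; Character 6: 1.
Total = 7.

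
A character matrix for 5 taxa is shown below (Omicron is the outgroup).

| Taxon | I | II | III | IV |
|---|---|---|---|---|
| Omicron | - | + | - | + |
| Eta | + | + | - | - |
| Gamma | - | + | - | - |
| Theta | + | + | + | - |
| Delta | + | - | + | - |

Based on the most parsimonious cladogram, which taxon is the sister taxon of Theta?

Delta

Character polarity is set by the outgroup: the derived state is whichever differs from the outgroup's state, so for II, IV the derived state is '-', and for the remaining characters it is '+'.
I (derived state '+') is shared by Delta, Eta, and Theta — a synapomorphy uniting that clade.
II (derived state '-') is unique to Delta (autapomorphy; uninformative for grouping).
Only Delta and Theta show the derived state '+' for III, supporting them as a clade.
All ingroup taxa share the derived state '-' for IV; it defines the ingroup but does not resolve relationships within it.
Most parsimonious ingroup topology: ((Eta,(Theta,Delta)),Gamma).
Theta and Delta form a cherry on this tree, so they are sister taxa.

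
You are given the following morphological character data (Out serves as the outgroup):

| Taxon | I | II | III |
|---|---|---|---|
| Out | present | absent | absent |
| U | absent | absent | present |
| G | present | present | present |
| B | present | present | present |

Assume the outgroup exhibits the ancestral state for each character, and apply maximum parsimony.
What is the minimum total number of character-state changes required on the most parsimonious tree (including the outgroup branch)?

3

Character polarity is set by the outgroup: the derived state is whichever differs from the outgroup's state, so for I the derived state is 'absent', and for the remaining characters it is 'present'.
I (derived state 'absent') is unique to U (autapomorphy; uninformative for grouping).
II: derived state 'present' in B and G only — synapomorphy for {B, G}.
III (derived state 'present') is shared by all ingroup taxa — unites the whole ingroup.
Most parsimonious ingroup topology: (U,(G,B)).
Changes per character on this tree: I: 1; II: 1; III: 1.
Total = 3.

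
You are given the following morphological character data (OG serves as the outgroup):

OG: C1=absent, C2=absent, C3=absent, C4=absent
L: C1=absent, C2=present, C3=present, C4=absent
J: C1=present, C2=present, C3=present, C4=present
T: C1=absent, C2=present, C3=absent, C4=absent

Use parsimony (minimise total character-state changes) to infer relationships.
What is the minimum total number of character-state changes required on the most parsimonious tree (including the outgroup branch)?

4

The outgroup has state 'absent' for every character, so 'present' is the derived state throughout.
C1 (derived state 'present') is unique to J (autapomorphy; uninformative for grouping).
All ingroup taxa share the derived state 'present' for C2; it defines the ingroup but does not resolve relationships within it.
C3 (derived state 'present') is shared by J and L — a synapomorphy uniting that clade.
C4: derived state 'present' in J only — an autapomorphy, so it tells us nothing about relationships among taxa.
Most parsimonious ingroup topology: ((L,J),T).
Changes per character on this tree: C1: 1; C2: 1; C3: 1; C4: 1.
Total = 4.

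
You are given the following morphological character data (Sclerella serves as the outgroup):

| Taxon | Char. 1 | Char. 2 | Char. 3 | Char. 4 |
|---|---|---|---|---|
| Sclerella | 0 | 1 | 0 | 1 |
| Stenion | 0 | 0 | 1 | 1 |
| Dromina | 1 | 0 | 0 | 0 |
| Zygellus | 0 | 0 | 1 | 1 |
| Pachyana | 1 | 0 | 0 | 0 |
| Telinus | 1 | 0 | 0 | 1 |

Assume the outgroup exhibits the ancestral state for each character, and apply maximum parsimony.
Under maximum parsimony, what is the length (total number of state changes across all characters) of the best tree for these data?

4

Character polarity is set by the outgroup: the derived state is whichever differs from the outgroup's state, so for Char. 2, Char. 4 the derived state is '0', and for the remaining characters it is '1'.
Only Dromina, Pachyana, and Telinus show the derived state '1' for Char. 1, supporting them as a clade.
Char. 2 (derived state '0') is shared by all ingroup taxa — unites the whole ingroup.
Only Stenion and Zygellus show the derived state '1' for Char. 3, supporting them as a clade.
Char. 4 (derived state '0') is shared by Dromina and Pachyana — a synapomorphy uniting that clade.
Most parsimonious ingroup topology: ((Stenion,Zygellus),((Dromina,Pachyana),Telinus)).
Changes per character on this tree: Char. 1: 1; Char. 2: 1; Char. 3: 1; Char. 4: 1.
Total = 4.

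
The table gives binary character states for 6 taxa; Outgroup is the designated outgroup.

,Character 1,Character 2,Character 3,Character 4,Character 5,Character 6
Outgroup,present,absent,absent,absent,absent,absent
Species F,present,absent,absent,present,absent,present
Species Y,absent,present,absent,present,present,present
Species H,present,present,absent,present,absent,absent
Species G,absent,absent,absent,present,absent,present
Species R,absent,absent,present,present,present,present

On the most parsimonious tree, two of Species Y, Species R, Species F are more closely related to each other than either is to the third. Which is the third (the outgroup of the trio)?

Species F

Character polarity is set by the outgroup: the derived state is whichever differs from the outgroup's state, so for Character 1 the derived state is 'absent', and for the remaining characters it is 'present'.
Only Species G, Species R, and Species Y show the derived state 'absent' for Character 1, supporting them as a clade.
Character 2 groups Species H and Species Y, which is incompatible with the clades supported by the remaining characters; treating it as convergent (homoplasy) costs fewer steps than any alternative tree.
Character 3: derived state 'present' in Species R only — an autapomorphy, so it tells us nothing about relationships among taxa.
Character 4 (derived state 'present') is shared by all ingroup taxa — unites the whole ingroup.
Only Species R and Species Y show the derived state 'present' for Character 5, supporting them as a clade.
Character 6 (derived state 'present') is shared by Species F, Species G, Species R, and Species Y — a synapomorphy uniting that clade.
Most parsimonious ingroup topology: ((Species F,((Species Y,Species R),Species G)),Species H).
Species Y and Species R share a more recent common ancestor with each other than either does with Species F, so Species F is the least closely related of the three.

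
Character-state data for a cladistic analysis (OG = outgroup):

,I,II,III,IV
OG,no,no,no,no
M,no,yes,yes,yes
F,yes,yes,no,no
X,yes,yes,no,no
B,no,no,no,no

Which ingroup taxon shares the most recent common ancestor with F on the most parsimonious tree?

The outgroup has state 'no' for every character, so 'yes' is the derived state throughout.
I: derived state 'yes' in F and X only — synapomorphy for {F, X}.
II (derived state 'yes') is shared by F, M, and X — a synapomorphy uniting that clade.
III (derived state 'yes') is unique to M (autapomorphy; uninformative for grouping).
IV: derived state 'yes' in M only — an autapomorphy, so it tells us nothing about relationships among taxa.
Most parsimonious ingroup topology: ((M,(F,X)),B).
F and X form a cherry on this tree, so they are sister taxa.

X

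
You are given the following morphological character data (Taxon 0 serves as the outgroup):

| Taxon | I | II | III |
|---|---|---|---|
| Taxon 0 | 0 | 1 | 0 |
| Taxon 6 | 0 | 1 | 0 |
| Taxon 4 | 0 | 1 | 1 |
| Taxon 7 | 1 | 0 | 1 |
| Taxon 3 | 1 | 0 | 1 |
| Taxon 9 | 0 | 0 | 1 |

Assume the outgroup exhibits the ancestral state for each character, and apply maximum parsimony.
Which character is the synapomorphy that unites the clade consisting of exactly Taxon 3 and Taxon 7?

Character polarity is set by the outgroup: the derived state is whichever differs from the outgroup's state, so for II the derived state is '0', and for the remaining characters it is '1'.
I (derived state '1') is shared by Taxon 3 and Taxon 7 — a synapomorphy uniting that clade.
II: derived state '0' in Taxon 3, Taxon 7, and Taxon 9 only — synapomorphy for {Taxon 3, Taxon 7, Taxon 9}.
III: derived state '1' in Taxon 3, Taxon 4, Taxon 7, and Taxon 9 only — synapomorphy for {Taxon 3, Taxon 4, Taxon 7, Taxon 9}.
Most parsimonious ingroup topology: (Taxon 6,(Taxon 4,((Taxon 7,Taxon 3),Taxon 9))).
The clade {Taxon 3, Taxon 7} is supported by I: its derived state '1' occurs in exactly those taxa and in no other taxon (including the outgroup).

I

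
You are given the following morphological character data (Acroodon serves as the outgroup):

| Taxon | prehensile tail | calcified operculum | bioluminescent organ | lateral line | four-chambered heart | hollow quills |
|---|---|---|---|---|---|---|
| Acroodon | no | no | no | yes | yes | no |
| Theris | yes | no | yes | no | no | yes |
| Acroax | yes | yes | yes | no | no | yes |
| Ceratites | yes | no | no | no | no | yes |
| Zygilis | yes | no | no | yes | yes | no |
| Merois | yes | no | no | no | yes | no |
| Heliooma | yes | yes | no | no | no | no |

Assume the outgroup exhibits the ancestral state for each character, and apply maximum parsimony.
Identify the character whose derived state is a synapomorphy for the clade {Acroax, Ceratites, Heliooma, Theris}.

Character polarity is set by the outgroup: the derived state is whichever differs from the outgroup's state, so for lateral line, four-chambered heart the derived state is 'no', and for the remaining characters it is 'yes'.
prehensile tail (derived state 'yes') is shared by all ingroup taxa — unites the whole ingroup.
calcified operculum (state 'yes') occurs in Acroax and Heliooma but conflicts with the nesting implied by the other characters — most parsimoniously interpreted as homoplasy.
bioluminescent organ (derived state 'yes') is shared by Acroax and Theris — a synapomorphy uniting that clade.
lateral line (derived state 'no') is shared by Acroax, Ceratites, Heliooma, Merois, and Theris — a synapomorphy uniting that clade.
four-chambered heart (derived state 'no') is shared by Acroax, Ceratites, Heliooma, and Theris — a synapomorphy uniting that clade.
hollow quills (derived state 'yes') is shared by Acroax, Ceratites, and Theris — a synapomorphy uniting that clade.
Most parsimonious ingroup topology: (((((Theris,Acroax),Ceratites),Heliooma),Merois),Zygilis).
The clade {Acroax, Ceratites, Heliooma, Theris} is supported by four-chambered heart: its derived state 'no' occurs in exactly those taxa and in no other taxon (including the outgroup).

four-chambered heart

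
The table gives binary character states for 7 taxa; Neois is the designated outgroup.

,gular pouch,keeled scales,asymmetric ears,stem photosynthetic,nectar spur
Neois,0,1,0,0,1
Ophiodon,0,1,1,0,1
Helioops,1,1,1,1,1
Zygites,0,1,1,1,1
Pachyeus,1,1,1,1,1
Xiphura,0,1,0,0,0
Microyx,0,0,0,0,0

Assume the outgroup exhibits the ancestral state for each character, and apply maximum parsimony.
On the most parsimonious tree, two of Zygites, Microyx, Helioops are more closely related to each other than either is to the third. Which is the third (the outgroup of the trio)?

Microyx

Character polarity is set by the outgroup: the derived state is whichever differs from the outgroup's state, so for keeled scales, nectar spur the derived state is '0', and for the remaining characters it is '1'.
gular pouch (derived state '1') is shared by Helioops and Pachyeus — a synapomorphy uniting that clade.
keeled scales: derived state '0' in Microyx only — an autapomorphy, so it tells us nothing about relationships among taxa.
asymmetric ears: derived state '1' in Helioops, Ophiodon, Pachyeus, and Zygites only — synapomorphy for {Helioops, Ophiodon, Pachyeus, Zygites}.
Only Helioops, Pachyeus, and Zygites show the derived state '1' for stem photosynthetic, supporting them as a clade.
nectar spur (derived state '0') is shared by Microyx and Xiphura — a synapomorphy uniting that clade.
Most parsimonious ingroup topology: ((Ophiodon,((Helioops,Pachyeus),Zygites)),(Xiphura,Microyx)).
Zygites and Helioops share a more recent common ancestor with each other than either does with Microyx, so Microyx is the least closely related of the three.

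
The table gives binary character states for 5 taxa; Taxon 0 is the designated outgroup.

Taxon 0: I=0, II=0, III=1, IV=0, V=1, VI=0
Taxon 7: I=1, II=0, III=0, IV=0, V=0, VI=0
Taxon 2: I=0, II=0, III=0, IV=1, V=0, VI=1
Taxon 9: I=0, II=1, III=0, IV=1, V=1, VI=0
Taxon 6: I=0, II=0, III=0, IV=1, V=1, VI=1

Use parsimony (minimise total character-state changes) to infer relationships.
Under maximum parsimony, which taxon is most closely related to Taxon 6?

Taxon 2

Character polarity is set by the outgroup: the derived state is whichever differs from the outgroup's state, so for III, V the derived state is '0', and for the remaining characters it is '1'.
I (derived state '1') is unique to Taxon 7 (autapomorphy; uninformative for grouping).
II: derived state '1' in Taxon 9 only — an autapomorphy, so it tells us nothing about relationships among taxa.
III (derived state '0') is shared by all ingroup taxa — unites the whole ingroup.
IV (derived state '1') is shared by Taxon 2, Taxon 6, and Taxon 9 — a synapomorphy uniting that clade.
V groups Taxon 2 and Taxon 7, which is incompatible with the clades supported by the remaining characters; treating it as convergent (homoplasy) costs fewer steps than any alternative tree.
Only Taxon 2 and Taxon 6 show the derived state '1' for VI, supporting them as a clade.
Most parsimonious ingroup topology: (Taxon 7,((Taxon 2,Taxon 6),Taxon 9)).
Taxon 6 and Taxon 2 form a cherry on this tree, so they are sister taxa.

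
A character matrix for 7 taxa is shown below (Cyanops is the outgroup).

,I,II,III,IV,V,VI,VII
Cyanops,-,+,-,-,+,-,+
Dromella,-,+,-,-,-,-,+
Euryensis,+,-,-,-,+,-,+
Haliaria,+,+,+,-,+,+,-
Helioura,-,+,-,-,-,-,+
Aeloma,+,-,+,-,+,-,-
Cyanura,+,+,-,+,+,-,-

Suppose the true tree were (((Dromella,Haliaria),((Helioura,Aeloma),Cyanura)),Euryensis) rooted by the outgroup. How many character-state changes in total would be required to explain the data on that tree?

Map each character onto (((Dromella,Haliaria),((Helioura,Aeloma),Cyanura)),Euryensis) (rooted by Cyanops) and count the minimum state changes it requires (Fitch parsimony):
I: 3; II: 2; III: 2; IV: 1; V: 2; VI: 1; VII: 3.
Total tree length = 14.

14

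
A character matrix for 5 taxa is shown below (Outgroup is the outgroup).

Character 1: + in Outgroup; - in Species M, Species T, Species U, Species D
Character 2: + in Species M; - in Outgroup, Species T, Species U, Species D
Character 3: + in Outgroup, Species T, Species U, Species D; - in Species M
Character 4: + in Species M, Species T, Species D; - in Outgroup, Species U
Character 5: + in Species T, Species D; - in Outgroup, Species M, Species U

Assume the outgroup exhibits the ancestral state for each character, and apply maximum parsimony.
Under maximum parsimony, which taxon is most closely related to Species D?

Character polarity is set by the outgroup: the derived state is whichever differs from the outgroup's state, so for Character 1, Character 3 the derived state is '-', and for the remaining characters it is '+'.
All ingroup taxa share the derived state '-' for Character 1; it defines the ingroup but does not resolve relationships within it.
Character 2: derived state '+' in Species M only — an autapomorphy, so it tells us nothing about relationships among taxa.
Character 3: derived state '-' in Species M only — an autapomorphy, so it tells us nothing about relationships among taxa.
Character 4 (derived state '+') is shared by Species D, Species M, and Species T — a synapomorphy uniting that clade.
Only Species D and Species T show the derived state '+' for Character 5, supporting them as a clade.
Most parsimonious ingroup topology: ((Species M,(Species T,Species D)),Species U).
Species D and Species T form a cherry on this tree, so they are sister taxa.

Species T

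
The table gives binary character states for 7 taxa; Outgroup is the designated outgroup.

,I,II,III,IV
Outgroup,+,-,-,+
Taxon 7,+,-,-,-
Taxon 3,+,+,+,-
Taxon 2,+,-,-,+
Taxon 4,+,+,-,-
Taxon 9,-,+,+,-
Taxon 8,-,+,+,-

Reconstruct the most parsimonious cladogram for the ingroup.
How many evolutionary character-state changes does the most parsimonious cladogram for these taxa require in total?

Character polarity is set by the outgroup: the derived state is whichever differs from the outgroup's state, so for I, IV the derived state is '-', and for the remaining characters it is '+'.
I (derived state '-') is shared by Taxon 8 and Taxon 9 — a synapomorphy uniting that clade.
II: derived state '+' in Taxon 3, Taxon 4, Taxon 8, and Taxon 9 only — synapomorphy for {Taxon 3, Taxon 4, Taxon 8, Taxon 9}.
III (derived state '+') is shared by Taxon 3, Taxon 8, and Taxon 9 — a synapomorphy uniting that clade.
Only Taxon 3, Taxon 4, Taxon 7, Taxon 8, and Taxon 9 show the derived state '-' for IV, supporting them as a clade.
Most parsimonious ingroup topology: ((Taxon 7,((Taxon 3,(Taxon 9,Taxon 8)),Taxon 4)),Taxon 2).
Changes per character on this tree: I: 1; II: 1; III: 1; IV: 1.
Total = 4.

4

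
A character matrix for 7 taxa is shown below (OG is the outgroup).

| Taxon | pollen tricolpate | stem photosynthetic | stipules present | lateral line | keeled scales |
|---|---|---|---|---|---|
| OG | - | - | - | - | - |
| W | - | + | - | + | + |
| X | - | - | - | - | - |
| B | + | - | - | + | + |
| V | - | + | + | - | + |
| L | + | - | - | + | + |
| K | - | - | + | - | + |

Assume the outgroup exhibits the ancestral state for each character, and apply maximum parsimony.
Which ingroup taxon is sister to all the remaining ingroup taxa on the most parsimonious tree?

X

The outgroup has state '-' for every character, so '+' is the derived state throughout.
Only B and L show the derived state '+' for pollen tricolpate, supporting them as a clade.
stem photosynthetic groups V and W, which is incompatible with the clades supported by the remaining characters; treating it as convergent (homoplasy) costs fewer steps than any alternative tree.
stipules present: derived state '+' in K and V only — synapomorphy for {K, V}.
lateral line: derived state '+' in B, L, and W only — synapomorphy for {B, L, W}.
keeled scales (derived state '+') is shared by B, K, L, V, and W — a synapomorphy uniting that clade.
Most parsimonious ingroup topology: (((W,(B,L)),(V,K)),X).
X is sister to the clade containing all other ingroup taxa, so it is the earliest-diverging (most basal) ingroup lineage.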